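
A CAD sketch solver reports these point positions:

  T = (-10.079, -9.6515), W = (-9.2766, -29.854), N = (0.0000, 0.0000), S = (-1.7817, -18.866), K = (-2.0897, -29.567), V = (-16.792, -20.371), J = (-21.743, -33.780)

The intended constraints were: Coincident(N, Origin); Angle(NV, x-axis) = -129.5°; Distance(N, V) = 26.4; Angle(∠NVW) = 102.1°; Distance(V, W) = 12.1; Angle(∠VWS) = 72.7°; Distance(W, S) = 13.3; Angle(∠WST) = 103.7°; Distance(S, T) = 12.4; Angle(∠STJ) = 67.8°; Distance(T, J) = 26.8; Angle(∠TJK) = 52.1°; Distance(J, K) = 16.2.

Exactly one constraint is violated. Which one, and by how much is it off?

Distance(J, K) = 16.2 — off by 3.90.

N = (0.00, 0.00) ✓; NV at -129.5° ✓; |NV| = 26.40 ✓; ∠NVW = 102.1° ✓; |VW| = 12.10 ✓; ∠VWS = 72.70° ✓; |WS| = 13.30 ✓; ∠WST = 103.7° ✓; |ST| = 12.40 ✓; ∠STJ = 67.80° ✓; |TJ| = 26.80 ✓; ∠TJK = 52.10° ✓; |JK| = 20.10 ✗.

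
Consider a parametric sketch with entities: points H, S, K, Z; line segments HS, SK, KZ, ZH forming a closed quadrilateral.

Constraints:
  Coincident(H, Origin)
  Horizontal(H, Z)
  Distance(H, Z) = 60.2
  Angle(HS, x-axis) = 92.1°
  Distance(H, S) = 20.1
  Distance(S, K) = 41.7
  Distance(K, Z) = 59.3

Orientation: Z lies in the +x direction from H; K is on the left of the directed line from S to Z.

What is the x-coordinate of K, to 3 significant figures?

28.3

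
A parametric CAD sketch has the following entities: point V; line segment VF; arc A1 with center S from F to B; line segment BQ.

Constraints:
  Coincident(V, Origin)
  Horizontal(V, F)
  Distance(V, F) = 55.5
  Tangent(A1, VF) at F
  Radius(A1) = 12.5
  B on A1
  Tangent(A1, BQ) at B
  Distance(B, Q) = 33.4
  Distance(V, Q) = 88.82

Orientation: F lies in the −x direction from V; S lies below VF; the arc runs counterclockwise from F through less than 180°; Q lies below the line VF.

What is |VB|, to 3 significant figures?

67.4

Checks: |SB| = 12.50 ✓; ∠(SB, BQ) = 90.00° ✓; |BQ| = 33.40 ✓; |VQ| = 88.82 ✓.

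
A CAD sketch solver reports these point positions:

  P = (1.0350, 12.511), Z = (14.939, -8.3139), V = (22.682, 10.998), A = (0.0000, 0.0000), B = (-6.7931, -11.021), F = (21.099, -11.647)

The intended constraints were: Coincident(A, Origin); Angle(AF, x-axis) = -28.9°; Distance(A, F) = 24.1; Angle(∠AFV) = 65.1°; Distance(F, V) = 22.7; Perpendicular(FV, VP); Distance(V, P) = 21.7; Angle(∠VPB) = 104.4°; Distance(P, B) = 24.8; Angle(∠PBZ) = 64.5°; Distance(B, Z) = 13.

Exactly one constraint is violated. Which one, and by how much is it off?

Distance(B, Z) = 13 — off by 8.90.

A = (0.00, 0.00) ✓; AF at -28.90° ✓; |AF| = 24.10 ✓; ∠AFV = 65.10° ✓; |FV| = 22.70 ✓; ∠(FV, VP) = 90.00° ✓; |VP| = 21.70 ✓; ∠VPB = 104.4° ✓; |PB| = 24.80 ✓; ∠PBZ = 64.50° ✓; |BZ| = 21.90 ✗.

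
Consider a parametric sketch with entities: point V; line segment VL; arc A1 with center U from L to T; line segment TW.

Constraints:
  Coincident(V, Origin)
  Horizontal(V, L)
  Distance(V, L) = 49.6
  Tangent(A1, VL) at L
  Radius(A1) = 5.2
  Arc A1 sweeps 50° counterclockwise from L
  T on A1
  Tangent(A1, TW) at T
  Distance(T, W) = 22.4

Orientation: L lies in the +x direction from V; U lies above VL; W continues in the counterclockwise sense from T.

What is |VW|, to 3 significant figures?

70.6

V is at the origin; V and L share the same y with |VL| = 49.6 and L on the +x side, so L = (49.6, 0.00). The tangent condition forces UL to be normal to VL, so U = L + (0, 5.2) = (49.6, 5.20). On A1, L sits at bearing -90° from U; a 50° counterclockwise sweep puts T at bearing -40°, so T = U + 5.2·(cos -40°, sin -40°) = (53.6, 1.86). Tangency of A1 to TW means the radius UT is perpendicular to TW, so TW runs along (−sin -40°, cos -40°); with |TW| = 22.4, W = (68.0, 19.0). Then |VW| = |W − V| = 70.6.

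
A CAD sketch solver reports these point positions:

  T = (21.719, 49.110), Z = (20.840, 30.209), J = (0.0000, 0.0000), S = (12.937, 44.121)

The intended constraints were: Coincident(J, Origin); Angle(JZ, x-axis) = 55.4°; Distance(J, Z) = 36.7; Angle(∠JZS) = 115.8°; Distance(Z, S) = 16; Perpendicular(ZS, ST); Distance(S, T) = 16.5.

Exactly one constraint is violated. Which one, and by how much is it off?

Distance(S, T) = 16.5 — off by 6.40.

J = (0.00, 0.00) ✓; JZ at 55.40° ✓; |JZ| = 36.70 ✓; ∠JZS = 115.8° ✓; |ZS| = 16.00 ✓; ∠(ZS, ST) = 90.00° ✓; |ST| = 10.10 ✗.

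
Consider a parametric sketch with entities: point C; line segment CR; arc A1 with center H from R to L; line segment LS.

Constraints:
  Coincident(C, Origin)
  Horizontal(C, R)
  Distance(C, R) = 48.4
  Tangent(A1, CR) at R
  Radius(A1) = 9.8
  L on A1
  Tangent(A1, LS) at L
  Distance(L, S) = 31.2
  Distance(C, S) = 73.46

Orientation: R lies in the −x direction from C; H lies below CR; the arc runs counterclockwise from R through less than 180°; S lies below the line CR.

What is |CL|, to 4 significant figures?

58.77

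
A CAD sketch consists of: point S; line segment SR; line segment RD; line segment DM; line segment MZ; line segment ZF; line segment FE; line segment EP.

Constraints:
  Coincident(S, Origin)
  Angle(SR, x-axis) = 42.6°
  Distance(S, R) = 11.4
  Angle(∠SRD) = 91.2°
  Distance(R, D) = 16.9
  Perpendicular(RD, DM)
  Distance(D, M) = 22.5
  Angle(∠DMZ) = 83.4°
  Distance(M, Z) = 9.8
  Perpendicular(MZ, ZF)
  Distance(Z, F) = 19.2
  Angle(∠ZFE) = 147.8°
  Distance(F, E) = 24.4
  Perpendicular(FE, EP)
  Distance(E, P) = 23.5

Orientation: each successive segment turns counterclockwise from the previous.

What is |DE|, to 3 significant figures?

18.4

MZ is perpendicular to ZF, so ZF runs at 48.0°; with |ZF| = 19.2, F = (0.468, 13.2). ∠ZFE = 147.8° gives FE at 80.2° from the x-axis; with |FE| = 24.4, E = (4.62, 37.3). Then |DE| = |E − D| = 18.4.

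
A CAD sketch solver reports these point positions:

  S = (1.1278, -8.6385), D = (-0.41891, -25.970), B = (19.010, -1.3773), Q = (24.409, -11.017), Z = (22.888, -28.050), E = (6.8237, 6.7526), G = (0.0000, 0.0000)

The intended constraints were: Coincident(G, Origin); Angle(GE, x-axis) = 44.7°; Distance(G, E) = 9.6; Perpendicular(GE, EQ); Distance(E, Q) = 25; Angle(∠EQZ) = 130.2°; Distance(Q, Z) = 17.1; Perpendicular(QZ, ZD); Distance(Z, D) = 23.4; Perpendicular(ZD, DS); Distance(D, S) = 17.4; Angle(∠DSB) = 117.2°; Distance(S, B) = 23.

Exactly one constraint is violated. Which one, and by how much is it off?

Distance(S, B) = 23 — off by 3.70.

G = (0.00, 0.00) ✓; GE at 44.70° ✓; |GE| = 9.600 ✓; ∠(GE, EQ) = 90.00° ✓; |EQ| = 25.00 ✓; ∠EQZ = 130.2° ✓; |QZ| = 17.10 ✓; ∠(QZ, ZD) = 90.00° ✓; |ZD| = 23.40 ✓; ∠(ZD, DS) = 90.00° ✓; |DS| = 17.40 ✓; ∠DSB = 117.2° ✓; |SB| = 19.30 ✗.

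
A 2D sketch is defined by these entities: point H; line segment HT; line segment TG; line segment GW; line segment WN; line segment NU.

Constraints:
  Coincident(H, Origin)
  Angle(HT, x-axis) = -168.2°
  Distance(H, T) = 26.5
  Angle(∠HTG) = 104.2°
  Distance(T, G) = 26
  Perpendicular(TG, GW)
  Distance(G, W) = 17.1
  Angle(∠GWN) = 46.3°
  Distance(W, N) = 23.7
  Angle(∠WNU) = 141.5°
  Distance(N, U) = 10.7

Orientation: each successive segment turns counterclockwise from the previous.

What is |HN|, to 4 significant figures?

29.31

H is at the origin; HT runs at -168.2° with length 26.5, so T = (-25.94, -5.419). ∠HTG = 104.2° gives TG at -92.40° from the x-axis; with |TG| = 26.0, G = (-27.03, -31.40). TG is perpendicular to GW, so GW runs at -2.400°; with |GW| = 17.1, W = (-9.944, -32.11). ∠GWN = 46.3° gives WN at 131.3° from the x-axis; with |WN| = 23.7, N = (-25.59, -14.31). Then |HN| = |N − H| = 29.31.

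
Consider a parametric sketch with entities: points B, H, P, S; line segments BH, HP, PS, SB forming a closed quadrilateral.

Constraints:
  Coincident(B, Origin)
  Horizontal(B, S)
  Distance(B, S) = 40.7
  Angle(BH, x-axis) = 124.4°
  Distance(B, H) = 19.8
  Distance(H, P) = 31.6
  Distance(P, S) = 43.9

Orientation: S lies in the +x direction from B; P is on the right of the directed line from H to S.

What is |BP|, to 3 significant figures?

13.6

Checks: |HP| = 31.60 ✓; |PS| = 43.90 ✓.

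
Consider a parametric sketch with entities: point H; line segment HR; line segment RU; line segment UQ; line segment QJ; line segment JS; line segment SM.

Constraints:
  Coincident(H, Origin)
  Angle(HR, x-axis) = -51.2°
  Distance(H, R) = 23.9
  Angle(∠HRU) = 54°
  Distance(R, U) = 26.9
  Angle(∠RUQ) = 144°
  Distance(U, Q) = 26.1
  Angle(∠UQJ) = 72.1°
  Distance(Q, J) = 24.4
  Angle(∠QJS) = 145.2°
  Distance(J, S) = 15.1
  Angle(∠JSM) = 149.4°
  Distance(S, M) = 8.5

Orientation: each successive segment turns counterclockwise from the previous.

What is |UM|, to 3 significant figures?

33.4

H is at the origin; HR runs at -51.2° with length 23.9, so R = (15.0, -18.6). ∠HRU = 54.0° gives RU at 74.8° from the x-axis; with |RU| = 26.9, U = (22.0, 7.33). ∠RUQ = 144.0° gives UQ at 111° from the x-axis; with |UQ| = 26.1, Q = (12.8, 31.7). ∠UQJ = 72.1° gives QJ at -141° from the x-axis; with |QJ| = 24.4, J = (-6.28, 16.5). ∠QJS = 145.2° gives JS at -106° from the x-axis; with |JS| = 15.1, S = (-10.6, 2.00). ∠JSM = 149.4° gives SM at -75.9° from the x-axis; with |SM| = 8.5, M = (-8.50, -6.25). Then |UM| = |M − U| = 33.4.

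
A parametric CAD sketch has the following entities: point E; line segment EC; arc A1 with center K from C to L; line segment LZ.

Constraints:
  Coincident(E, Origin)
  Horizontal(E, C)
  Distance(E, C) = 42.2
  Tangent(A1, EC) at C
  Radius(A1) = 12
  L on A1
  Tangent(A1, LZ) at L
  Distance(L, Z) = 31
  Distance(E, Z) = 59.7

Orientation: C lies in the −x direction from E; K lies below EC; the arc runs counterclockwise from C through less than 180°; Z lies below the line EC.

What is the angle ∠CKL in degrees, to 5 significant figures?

116.48°

E is at the origin; EC is horizontal with |EC| = 42.2 and C on the −x side, so C = (-42.200, 0.0000). A1 meets EC tangentially, so KC is at right angles to EC, so K = C + (0, -12) = (-42.200, -12.000). Since KL ⟂ LZ (tangency), |KZ| = √(12.0² + 31.0²) = 33.242 regardless of where L sits on A1. So Z lies on both circle(E, 59.7) and circle(K, 33.242); the below-EC intersection is Z = (-39.118, -45.098). L is the foot of the tangent from Z: L = (-52.941, -17.351).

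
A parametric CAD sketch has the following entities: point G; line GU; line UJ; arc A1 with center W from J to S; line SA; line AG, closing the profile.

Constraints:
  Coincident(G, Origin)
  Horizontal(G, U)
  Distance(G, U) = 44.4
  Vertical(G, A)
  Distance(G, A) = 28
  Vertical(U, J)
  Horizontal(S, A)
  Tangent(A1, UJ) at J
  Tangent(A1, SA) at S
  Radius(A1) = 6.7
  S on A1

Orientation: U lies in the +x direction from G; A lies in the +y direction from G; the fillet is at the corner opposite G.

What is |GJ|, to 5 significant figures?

49.245

G is at the origin; GU is horizontal with |GU| = 44.4 and U on the +x side, so U = (44.400, 0.0000). G and A share the same x with |GA| = 28.0 and A on the +y side, so A = (0.0000, 28.000). The virtual corner opposite G is at (44.400, 28.000). Since A1 is tangent to UJ there, WJ ⟂ UJ and A1 meets SA tangentially, so WS is at right angles to SA, with radius 6.7, so the center W sits 6.7 in from both sides at W = (37.700, 21.300). That places the tangent points at J = (44.400, 21.300) on UJ and S = (37.700, 28.000) on SA. Then |GJ| = |J − G| = 49.245.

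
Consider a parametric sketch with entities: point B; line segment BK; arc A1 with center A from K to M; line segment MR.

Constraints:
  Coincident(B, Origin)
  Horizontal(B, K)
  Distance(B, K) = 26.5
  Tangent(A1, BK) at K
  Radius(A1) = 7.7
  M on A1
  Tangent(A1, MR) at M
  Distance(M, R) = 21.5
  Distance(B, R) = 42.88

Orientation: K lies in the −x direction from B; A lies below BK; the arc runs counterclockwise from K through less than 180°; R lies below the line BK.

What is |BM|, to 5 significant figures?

35.258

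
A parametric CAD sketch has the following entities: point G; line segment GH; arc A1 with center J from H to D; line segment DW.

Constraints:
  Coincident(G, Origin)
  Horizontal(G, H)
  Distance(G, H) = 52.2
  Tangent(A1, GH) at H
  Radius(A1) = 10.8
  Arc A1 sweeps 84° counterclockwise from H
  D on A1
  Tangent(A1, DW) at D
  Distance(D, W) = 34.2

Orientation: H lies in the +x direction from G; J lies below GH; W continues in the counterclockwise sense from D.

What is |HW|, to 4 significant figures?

45.97

G is at the origin; GH is horizontal with |GH| = 52.2 and H on the +x side, so H = (52.20, 0.000). Tangency of A1 to GH means the radius JH is perpendicular to GH, so J = H + (0, -10.8) = (52.20, -10.80). On A1, H sits at bearing 90° from J; an 84° counterclockwise sweep puts D at bearing 174°, so D = J + 10.8·(cos 174°, sin 174°) = (41.46, -9.671). Since A1 is tangent to DW there, JD ⟂ DW, so DW runs along (−sin 174°, cos 174°); with |DW| = 34.2, W = (37.88, -43.68). Then |HW| = |W − H| = 45.97.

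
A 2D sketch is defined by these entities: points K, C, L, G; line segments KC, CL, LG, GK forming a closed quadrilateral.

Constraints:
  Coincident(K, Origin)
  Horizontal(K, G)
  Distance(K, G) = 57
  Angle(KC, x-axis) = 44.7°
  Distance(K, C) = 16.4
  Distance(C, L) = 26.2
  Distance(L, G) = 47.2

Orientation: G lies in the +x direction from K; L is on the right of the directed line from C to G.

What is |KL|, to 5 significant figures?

19.030

Checks: |CL| = 26.20 ✓; |LG| = 47.20 ✓.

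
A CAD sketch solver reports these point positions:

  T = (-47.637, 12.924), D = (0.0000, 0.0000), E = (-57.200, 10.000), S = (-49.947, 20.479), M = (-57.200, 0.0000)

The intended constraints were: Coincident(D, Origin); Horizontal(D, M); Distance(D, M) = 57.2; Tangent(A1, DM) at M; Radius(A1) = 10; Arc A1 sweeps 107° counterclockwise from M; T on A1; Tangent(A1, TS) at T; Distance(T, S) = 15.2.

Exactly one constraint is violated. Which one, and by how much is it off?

Distance(T, S) = 15.2 — off by 7.30.

D = (0.00, 0.00) ✓; D.y = 0.00, M.y = 0.00 ✓; |DM| = 57.20 ✓; ∠(EM, MD) = 90.00° ✓; |EM| = 10.00 ✓; bearing(E→T) − bearing(E→M) = 107.0° ✓; |ET| = 10.00 ✓; ∠(ET, TS) = 90.00° ✓; |TS| = 7.900 ✗.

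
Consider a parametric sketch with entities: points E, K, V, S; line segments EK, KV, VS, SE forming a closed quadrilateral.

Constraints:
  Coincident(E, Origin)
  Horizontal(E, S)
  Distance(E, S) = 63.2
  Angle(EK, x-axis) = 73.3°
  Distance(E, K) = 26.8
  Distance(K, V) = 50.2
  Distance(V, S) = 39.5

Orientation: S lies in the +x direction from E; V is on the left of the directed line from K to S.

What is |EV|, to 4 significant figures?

68.28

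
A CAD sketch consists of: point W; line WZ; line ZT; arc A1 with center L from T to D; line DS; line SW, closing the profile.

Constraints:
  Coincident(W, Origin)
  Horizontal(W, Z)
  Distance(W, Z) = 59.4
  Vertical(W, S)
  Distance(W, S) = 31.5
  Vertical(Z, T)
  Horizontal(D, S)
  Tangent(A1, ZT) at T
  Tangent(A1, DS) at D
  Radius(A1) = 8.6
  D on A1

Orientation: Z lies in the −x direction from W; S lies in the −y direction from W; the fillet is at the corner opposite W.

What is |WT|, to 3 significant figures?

63.7

W is at the origin; WZ is horizontal with |WZ| = 59.4 and Z on the −x side, so Z = (-59.4, 0.00). WS is vertical with |WS| = 31.5 and S on the −y side, so S = (0.00, -31.5). The virtual corner opposite W is at (-59.4, -31.5). A1 meets ZT tangentially, so LT is at right angles to ZT and tangency of A1 to DS means the radius LD is perpendicular to DS, with radius 8.6, so the center L sits 8.6 in from both sides at L = (-50.8, -22.9). That places the tangent points at T = (-59.4, -22.9) on ZT and D = (-50.8, -31.5) on DS. Then |WT| = |T − W| = 63.7.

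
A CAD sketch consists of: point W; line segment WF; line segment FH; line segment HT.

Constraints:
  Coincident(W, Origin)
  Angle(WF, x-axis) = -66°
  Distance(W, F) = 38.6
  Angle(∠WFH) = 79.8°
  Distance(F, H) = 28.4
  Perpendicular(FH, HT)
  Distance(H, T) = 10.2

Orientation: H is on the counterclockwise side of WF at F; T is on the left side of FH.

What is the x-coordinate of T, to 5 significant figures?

33.456

W is at the origin; WF runs at -66.0° with length 38.6, so F = 38.6·(cos -66.0°, sin -66.0°) = (15.700, -35.263). ∠WFH = 79.8°, so FH runs at -66.0° + (180° − 79.8°) = 34.200° from the x-axis; with |FH| = 28.4, H = F + 28.4·(cos 34.200°, sin 34.200°) = (39.189, -19.300). FH is perpendicular to HT; with |HT| = 10.2 on the left of FH, T = H + 10.2·(-0.56208, 0.82708) = (33.456, -10.863). So T.x = 33.456.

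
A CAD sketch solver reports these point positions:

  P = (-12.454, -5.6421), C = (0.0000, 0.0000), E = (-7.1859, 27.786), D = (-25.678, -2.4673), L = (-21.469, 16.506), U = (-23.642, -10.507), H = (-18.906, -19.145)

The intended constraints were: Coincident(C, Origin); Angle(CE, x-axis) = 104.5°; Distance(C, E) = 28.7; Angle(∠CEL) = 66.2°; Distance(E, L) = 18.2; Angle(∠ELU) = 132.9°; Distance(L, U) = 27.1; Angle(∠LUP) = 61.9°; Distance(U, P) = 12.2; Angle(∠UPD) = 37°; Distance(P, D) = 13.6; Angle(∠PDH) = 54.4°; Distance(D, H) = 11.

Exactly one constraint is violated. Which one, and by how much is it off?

Distance(D, H) = 11 — off by 7.00.

C = (0.00, 0.00) ✓; CE at 104.5° ✓; |CE| = 28.70 ✓; ∠CEL = 66.20° ✓; |EL| = 18.20 ✓; ∠ELU = 132.9° ✓; |LU| = 27.10 ✓; ∠LUP = 61.90° ✓; |UP| = 12.20 ✓; ∠UPD = 37.00° ✓; |PD| = 13.60 ✓; ∠PDH = 54.40° ✓; |DH| = 18.00 ✗.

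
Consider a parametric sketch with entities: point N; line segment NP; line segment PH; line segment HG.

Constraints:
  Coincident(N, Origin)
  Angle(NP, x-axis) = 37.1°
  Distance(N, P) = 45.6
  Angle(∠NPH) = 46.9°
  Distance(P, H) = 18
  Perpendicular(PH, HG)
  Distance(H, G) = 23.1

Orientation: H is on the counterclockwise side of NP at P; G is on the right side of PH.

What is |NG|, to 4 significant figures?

57.91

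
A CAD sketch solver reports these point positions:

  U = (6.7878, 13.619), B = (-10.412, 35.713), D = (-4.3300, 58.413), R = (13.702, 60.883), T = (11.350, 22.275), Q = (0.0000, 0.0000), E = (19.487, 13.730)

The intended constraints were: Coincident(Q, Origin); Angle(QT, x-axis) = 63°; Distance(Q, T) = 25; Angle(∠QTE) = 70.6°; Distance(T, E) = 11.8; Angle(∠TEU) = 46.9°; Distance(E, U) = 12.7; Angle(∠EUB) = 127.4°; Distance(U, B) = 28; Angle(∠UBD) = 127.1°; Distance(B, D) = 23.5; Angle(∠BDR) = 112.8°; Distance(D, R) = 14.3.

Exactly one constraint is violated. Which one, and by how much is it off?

Distance(D, R) = 14.3 — off by 3.90.

Q = (0.00, 0.00) ✓; QT at 63.00° ✓; |QT| = 25.00 ✓; ∠QTE = 70.60° ✓; |TE| = 11.80 ✓; ∠TEU = 46.90° ✓; |EU| = 12.70 ✓; ∠EUB = 127.4° ✓; |UB| = 28.00 ✓; ∠UBD = 127.1° ✓; |BD| = 23.50 ✓; ∠BDR = 112.8° ✓; |DR| = 18.20 ✗.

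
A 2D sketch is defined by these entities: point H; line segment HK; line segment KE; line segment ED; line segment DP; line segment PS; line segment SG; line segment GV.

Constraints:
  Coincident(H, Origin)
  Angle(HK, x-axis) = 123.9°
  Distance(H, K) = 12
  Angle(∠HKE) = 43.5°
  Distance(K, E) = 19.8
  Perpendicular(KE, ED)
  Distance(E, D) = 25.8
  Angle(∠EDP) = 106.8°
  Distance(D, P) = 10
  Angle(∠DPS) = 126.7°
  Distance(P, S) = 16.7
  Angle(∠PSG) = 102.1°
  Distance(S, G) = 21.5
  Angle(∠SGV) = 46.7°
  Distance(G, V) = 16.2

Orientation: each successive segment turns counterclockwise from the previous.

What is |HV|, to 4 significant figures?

6.682

H is at the origin; HK runs at 123.9° with length 12.0, so K = (-6.693, 9.960). ∠HKE = 43.5° gives KE at -99.60° from the x-axis; with |KE| = 19.8, E = (-9.995, -9.563). KE ⟂ ED, so ED runs at -9.600°; with |ED| = 25.8, D = (15.44, -13.87). ∠EDP = 106.8° gives DP at 63.60° from the x-axis; with |DP| = 10.0, P = (19.89, -4.908). ∠DPS = 126.7° gives PS at 116.9° from the x-axis; with |PS| = 16.7, S = (12.33, 9.985). ∠PSG = 102.1° gives SG at -165.2° from the x-axis; with |SG| = 21.5, G = (-8.452, 4.493). ∠SGV = 46.7° gives GV at -31.90° from the x-axis; with |GV| = 16.2, V = (5.301, -4.068). Then |HV| = |V − H| = 6.682.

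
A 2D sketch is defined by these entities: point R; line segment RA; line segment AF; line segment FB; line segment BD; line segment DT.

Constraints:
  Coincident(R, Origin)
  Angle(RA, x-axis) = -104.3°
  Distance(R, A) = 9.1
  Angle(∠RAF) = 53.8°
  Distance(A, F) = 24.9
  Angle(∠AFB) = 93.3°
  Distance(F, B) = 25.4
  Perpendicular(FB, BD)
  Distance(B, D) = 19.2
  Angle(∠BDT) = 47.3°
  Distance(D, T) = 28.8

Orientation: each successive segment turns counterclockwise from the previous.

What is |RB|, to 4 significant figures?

27.66

R is at the origin; RA runs at -104.3° with length 9.1, so A = (-2.248, -8.818). ∠RAF = 53.8° gives AF at 21.90° from the x-axis; with |AF| = 24.9, F = (20.86, 0.4694). ∠AFB = 93.3° gives FB at 108.6° from the x-axis; with |FB| = 25.4, B = (12.75, 24.54). Then |RB| = |B − R| = 27.66.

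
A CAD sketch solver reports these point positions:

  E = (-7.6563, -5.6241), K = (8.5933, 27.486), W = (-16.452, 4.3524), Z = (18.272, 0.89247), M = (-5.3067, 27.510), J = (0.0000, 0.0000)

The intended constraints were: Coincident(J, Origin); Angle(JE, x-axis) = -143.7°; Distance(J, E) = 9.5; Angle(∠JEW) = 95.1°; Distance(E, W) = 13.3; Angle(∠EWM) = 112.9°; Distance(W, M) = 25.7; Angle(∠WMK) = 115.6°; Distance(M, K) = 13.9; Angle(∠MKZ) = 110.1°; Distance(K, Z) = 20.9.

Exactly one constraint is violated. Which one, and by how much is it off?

Distance(K, Z) = 20.9 — off by 7.40.

J = (0.00, 0.00) ✓; JE at -143.7° ✓; |JE| = 9.500 ✓; ∠JEW = 95.10° ✓; |EW| = 13.30 ✓; ∠EWM = 112.9° ✓; |WM| = 25.70 ✓; ∠WMK = 115.6° ✓; |MK| = 13.90 ✓; ∠MKZ = 110.1° ✓; |KZ| = 28.30 ✗.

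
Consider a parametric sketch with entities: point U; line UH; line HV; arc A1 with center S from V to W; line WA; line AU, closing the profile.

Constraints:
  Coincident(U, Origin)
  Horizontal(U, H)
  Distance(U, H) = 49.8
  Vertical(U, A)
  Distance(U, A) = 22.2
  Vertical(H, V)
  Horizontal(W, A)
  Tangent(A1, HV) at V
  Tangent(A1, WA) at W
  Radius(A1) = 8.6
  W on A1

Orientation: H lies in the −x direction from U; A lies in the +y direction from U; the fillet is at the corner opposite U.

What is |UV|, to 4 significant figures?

51.62

U is at the origin; U and H share the same y with |UH| = 49.8 and H on the −x side, so H = (-49.80, 0.000). UA is vertical with |UA| = 22.2 and A on the +y side, so A = (0.000, 22.20). The virtual corner opposite U is at (-49.80, 22.20). The tangent condition forces SV to be normal to HV and the tangent condition forces SW to be normal to WA, with radius 8.6, so the center S sits 8.6 in from both sides at S = (-41.20, 13.60). That places the tangent points at V = (-49.80, 13.60) on HV and W = (-41.20, 22.20) on WA. Then |UV| = |V − U| = 51.62.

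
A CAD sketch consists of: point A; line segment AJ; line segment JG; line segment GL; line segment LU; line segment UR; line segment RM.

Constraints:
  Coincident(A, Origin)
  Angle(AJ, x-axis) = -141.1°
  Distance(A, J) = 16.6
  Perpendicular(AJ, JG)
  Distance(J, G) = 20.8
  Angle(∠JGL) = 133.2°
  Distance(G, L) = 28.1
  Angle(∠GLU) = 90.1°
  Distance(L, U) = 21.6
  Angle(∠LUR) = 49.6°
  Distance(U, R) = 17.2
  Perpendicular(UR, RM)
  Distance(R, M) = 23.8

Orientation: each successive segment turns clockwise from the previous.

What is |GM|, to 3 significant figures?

31.4

A is at the origin; AJ runs at -141.1° with length 16.6, so J = (-12.9, -10.4). The perpendicularity gives JG at right angles to AJ, so JG runs at 129°; with |JG| = 20.8, G = (-26.0, 5.76). ∠JGL = 133.2° gives GL at 82.1° from the x-axis; with |GL| = 28.1, L = (-22.1, 33.6). ∠GLU = 90.1° gives LU at -7.80° from the x-axis; with |LU| = 21.6, U = (-0.718, 30.7). ∠LUR = 49.6° gives UR at -138° from the x-axis; with |UR| = 17.2, R = (-13.5, 19.2). UR is perpendicular to RM, so RM runs at 132°; with |RM| = 23.8, M = (-29.4, 36.9). Then |GM| = |M − G| = 31.4.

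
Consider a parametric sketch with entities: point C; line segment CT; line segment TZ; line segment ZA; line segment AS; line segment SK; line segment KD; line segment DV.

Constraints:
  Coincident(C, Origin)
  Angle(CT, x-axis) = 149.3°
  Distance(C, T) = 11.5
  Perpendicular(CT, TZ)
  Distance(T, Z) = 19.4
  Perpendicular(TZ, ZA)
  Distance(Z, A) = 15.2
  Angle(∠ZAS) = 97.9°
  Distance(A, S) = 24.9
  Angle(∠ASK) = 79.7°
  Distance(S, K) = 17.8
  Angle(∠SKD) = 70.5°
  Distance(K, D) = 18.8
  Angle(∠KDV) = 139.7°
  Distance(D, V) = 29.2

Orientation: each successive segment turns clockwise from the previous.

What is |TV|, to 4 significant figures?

42.88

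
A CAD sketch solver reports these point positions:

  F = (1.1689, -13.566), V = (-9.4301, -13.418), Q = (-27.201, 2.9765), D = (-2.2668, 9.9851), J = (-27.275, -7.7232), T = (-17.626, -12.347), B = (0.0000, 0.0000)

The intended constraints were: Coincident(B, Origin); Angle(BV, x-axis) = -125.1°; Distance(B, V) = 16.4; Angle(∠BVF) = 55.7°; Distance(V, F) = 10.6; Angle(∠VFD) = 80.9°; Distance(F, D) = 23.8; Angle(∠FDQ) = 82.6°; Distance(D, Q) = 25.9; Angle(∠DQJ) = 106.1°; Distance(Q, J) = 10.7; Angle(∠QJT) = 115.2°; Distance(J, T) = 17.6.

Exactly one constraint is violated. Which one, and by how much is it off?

Distance(J, T) = 17.6 — off by 6.90.

B = (0.00, 0.00) ✓; BV at -125.1° ✓; |BV| = 16.40 ✓; ∠BVF = 55.70° ✓; |VF| = 10.60 ✓; ∠VFD = 80.90° ✓; |FD| = 23.80 ✓; ∠FDQ = 82.60° ✓; |DQ| = 25.90 ✓; ∠DQJ = 106.1° ✓; |QJ| = 10.70 ✓; ∠QJT = 115.2° ✓; |JT| = 10.70 ✗.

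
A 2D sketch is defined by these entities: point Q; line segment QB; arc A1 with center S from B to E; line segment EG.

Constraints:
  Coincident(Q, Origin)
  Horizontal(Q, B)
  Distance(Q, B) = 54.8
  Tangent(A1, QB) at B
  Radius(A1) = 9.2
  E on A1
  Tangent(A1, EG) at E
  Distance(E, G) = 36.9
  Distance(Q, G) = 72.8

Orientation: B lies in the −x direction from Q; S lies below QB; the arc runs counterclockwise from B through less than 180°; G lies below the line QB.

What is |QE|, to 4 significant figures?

64.75

Q is at the origin; Q and B share the same y with |QB| = 54.8 and B on the −x side, so B = (-54.80, 0.000). Tangency of A1 to QB means the radius SB is perpendicular to QB, so S = B + (0, -9.2) = (-54.80, -9.200). Since SE ⟂ EG (tangency), |SG| = √(9.2² + 36.9²) = 38.03 regardless of where E sits on A1. So G lies on both circle(Q, 72.8) and circle(S, 38.03); the below-QB intersection is G = (-55.40, -47.22). E is the foot of the tangent from G: E = (-63.76, -11.28).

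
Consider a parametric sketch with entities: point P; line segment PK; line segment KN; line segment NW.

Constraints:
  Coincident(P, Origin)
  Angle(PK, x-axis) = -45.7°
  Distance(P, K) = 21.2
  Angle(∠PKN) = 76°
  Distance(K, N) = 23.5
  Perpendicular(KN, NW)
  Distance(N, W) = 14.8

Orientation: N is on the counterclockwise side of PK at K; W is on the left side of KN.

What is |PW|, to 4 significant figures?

19.26

P is at the origin; PK runs at -45.7° with length 21.2, so K = 21.2·(cos -45.7°, sin -45.7°) = (14.81, -15.17). ∠PKN = 76.0°, so KN runs at -45.7° + (180° − 76.0°) = 58.30° from the x-axis; with |KN| = 23.5, N = K + 23.5·(cos 58.30°, sin 58.30°) = (27.15, 4.821). The perpendicularity gives NW at right angles to KN; with |NW| = 14.8 on the left of KN, W = N + 14.8·(-0.8508, 0.5255) = (14.56, 12.60). Then |PW| = |W − P| = 19.26.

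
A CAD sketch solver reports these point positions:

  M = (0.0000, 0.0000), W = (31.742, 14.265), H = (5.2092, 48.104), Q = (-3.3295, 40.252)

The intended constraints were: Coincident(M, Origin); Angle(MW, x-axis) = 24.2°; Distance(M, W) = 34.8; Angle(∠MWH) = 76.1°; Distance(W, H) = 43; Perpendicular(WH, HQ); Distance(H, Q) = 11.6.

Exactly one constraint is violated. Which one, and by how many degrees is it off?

Perpendicular(WH, HQ) — off by 4.50°.

M = (0.00, 0.00) ✓; MW at 24.20° ✓; |MW| = 34.80 ✓; ∠MWH = 76.10° ✓; |WH| = 43.00 ✓; ∠(WH, HQ) = 94.50° ✗; |HQ| = 11.60 ✓.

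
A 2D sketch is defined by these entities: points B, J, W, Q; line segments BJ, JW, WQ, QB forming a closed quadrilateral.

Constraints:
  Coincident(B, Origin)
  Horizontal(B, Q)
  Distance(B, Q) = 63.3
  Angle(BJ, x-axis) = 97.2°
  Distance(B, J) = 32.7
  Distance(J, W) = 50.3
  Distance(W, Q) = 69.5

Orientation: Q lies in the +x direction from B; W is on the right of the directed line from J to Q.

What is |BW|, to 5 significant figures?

18.271

B is at the origin; B and Q share the same y with |BQ| = 63.3 and Q in +x, so Q = (63.3, 0). BJ runs at 97.2° with |BJ| = 32.7, so J = (-4.0984, 32.442). W is determined by |JW| = 50.3 and |WQ| = 69.5 together: it lies at the intersection of circle(J, 50.3) and circle(Q, 69.5). With |JQ| = 74.800, the foot of the radical line on JQ is 22.025 from J and the perpendicular offset is √(50.3² − 22.025²) = 45.222. Taking the right-of-JQ solution: W = (-3.8667, -17.857).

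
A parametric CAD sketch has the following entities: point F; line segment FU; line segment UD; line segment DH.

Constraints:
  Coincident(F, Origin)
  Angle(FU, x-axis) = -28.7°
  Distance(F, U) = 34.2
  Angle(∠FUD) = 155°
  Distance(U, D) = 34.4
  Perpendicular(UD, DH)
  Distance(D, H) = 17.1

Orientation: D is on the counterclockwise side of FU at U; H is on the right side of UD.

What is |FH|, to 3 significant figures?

72.6

∠FUD = 155.0°, so UD runs at -28.7° + (180° − 155.0°) = -3.70° from the x-axis; with |UD| = 34.4, D = U + 34.4·(cos -3.70°, sin -3.70°) = (64.3, -18.6). UD is perpendicular to DH; with |DH| = 17.1 on the right of UD, H = D + 17.1·(-0.0645, -0.998) = (63.2, -35.7). Then |FH| = |H − F| = 72.6.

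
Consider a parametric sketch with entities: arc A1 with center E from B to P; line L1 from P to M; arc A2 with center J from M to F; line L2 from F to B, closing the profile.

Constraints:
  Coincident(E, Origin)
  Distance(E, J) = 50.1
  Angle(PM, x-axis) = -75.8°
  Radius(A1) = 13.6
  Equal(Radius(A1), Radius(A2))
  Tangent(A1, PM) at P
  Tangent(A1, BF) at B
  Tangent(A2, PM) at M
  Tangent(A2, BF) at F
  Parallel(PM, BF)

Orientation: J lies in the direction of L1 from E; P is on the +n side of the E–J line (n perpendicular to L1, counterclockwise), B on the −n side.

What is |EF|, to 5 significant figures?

51.913

Tangency of A1 to both parallel lines with radius 13.6 puts P and B at E ± 13.6·n: P = (13.184, 3.3362), B = (-13.184, -3.3362). Equal radii place M and F the same way about J: M = J + 13.6·n = (25.474, -45.233), F = J − 13.6·n = (-0.89456, -51.905). Then |EF| = |F − E| = 51.913.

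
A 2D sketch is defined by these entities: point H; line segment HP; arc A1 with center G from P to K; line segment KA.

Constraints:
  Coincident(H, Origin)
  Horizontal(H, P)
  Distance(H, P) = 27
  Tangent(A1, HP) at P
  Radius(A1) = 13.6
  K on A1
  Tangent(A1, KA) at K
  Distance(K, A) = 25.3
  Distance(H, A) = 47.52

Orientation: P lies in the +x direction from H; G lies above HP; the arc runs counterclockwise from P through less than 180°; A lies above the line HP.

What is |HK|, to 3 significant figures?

43.7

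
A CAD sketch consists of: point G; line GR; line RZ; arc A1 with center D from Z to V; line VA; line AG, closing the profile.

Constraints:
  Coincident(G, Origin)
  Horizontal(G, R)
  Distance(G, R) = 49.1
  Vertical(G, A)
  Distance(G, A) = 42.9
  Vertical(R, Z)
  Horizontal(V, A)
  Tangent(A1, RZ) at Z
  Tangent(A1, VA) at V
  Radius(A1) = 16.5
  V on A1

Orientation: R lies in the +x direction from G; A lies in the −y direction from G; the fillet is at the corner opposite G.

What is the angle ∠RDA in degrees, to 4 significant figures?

148.9°

G and A share the same x with |GA| = 42.9 and A on the −y side, so A = (0.000, -42.90). The virtual corner opposite G is at (49.10, -42.90). Tangency of A1 to RZ means the radius DZ is perpendicular to RZ and tangency of A1 to VA means the radius DV is perpendicular to VA, with radius 16.5, so the center D sits 16.5 in from both sides at D = (32.60, -26.40). Then cos ∠RDA = DR·DA / (|DR||DA|), giving 148.9°.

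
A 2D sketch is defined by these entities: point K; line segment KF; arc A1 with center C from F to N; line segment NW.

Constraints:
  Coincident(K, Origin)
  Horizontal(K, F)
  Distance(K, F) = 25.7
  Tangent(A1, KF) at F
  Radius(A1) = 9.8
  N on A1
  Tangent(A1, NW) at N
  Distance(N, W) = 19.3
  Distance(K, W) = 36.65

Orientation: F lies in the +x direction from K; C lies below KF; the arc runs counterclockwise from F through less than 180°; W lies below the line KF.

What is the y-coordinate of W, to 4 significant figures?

-30.69

Checks: |CN| = 9.800 ✓; ∠(CN, NW) = 90.00° ✓; |NW| = 19.30 ✓; |KW| = 36.65 ✓.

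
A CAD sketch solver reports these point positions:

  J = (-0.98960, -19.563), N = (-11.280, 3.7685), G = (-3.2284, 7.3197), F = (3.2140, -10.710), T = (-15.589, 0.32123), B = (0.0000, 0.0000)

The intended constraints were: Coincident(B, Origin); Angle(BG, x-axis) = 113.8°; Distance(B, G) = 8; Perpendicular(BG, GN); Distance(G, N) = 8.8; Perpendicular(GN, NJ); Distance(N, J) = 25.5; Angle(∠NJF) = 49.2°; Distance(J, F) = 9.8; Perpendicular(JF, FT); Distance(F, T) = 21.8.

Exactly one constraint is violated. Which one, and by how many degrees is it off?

Perpendicular(JF, FT) — off by 5.00°.

B = (0.00, 0.00) ✓; BG at 113.8° ✓; |BG| = 8.000 ✓; ∠(BG, GN) = 90.00° ✓; |GN| = 8.800 ✓; ∠(GN, NJ) = 90.00° ✓; |NJ| = 25.50 ✓; ∠NJF = 49.20° ✓; |JF| = 9.800 ✓; ∠(JF, FT) = 85.00° ✗; |FT| = 21.80 ✓.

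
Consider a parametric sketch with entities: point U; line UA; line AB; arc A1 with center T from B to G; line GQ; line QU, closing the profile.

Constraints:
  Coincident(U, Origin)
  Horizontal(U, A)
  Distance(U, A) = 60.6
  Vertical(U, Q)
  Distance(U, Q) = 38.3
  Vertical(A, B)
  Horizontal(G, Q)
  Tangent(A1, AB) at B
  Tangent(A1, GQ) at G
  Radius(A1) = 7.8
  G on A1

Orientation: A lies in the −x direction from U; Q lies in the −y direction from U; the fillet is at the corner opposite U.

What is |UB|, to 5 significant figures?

67.843

The virtual corner opposite U is at (-60.600, -38.300). A1 meets AB tangentially, so TB is at right angles to AB and the tangent condition forces TG to be normal to GQ, with radius 7.8, so the center T sits 7.8 in from both sides at T = (-52.800, -30.500). That places the tangent points at B = (-60.600, -30.500) on AB and G = (-52.800, -38.300) on GQ. Then |UB| = |B − U| = 67.843.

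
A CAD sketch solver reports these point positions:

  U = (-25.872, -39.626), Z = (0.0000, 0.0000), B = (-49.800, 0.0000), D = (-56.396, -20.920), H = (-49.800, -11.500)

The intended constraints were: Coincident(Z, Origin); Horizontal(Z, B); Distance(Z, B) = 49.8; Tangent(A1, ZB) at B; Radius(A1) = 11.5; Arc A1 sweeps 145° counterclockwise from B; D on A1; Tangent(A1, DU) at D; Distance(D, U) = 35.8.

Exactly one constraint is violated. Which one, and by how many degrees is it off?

Tangent(A1, DU) at D — off by 3.50°.

Z = (0.00, 0.00) ✓; Z.y = 0.00, B.y = 0.00 ✓; |ZB| = 49.80 ✓; ∠(HB, BZ) = 90.00° ✓; |HB| = 11.50 ✓; bearing(H→D) − bearing(H→B) = 145.0° ✓; |HD| = 11.50 ✓; ∠(HD, DU) = 86.50° ✗; |DU| = 35.80 ✓.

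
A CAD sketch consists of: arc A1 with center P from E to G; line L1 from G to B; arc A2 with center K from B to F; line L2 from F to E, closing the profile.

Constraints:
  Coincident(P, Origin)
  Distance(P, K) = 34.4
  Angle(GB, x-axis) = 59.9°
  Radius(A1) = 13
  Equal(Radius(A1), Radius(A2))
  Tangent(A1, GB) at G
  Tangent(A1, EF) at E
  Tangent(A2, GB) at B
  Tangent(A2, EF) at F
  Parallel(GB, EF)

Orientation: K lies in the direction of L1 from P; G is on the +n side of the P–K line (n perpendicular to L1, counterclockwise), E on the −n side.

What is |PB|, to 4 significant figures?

36.77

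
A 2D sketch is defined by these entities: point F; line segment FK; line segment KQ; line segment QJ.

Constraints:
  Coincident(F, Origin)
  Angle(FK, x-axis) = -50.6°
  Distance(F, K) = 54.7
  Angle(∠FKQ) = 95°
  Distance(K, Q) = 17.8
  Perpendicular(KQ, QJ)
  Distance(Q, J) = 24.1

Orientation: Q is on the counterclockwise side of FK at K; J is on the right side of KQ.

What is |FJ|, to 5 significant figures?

81.768

∠FKQ = 95.0°, so KQ runs at -50.6° + (180° − 95.0°) = 34.400° from the x-axis; with |KQ| = 17.8, Q = K + 17.8·(cos 34.400°, sin 34.400°) = (49.407, -32.212). The perpendicularity gives QJ at right angles to KQ; with |QJ| = 24.1 on the right of KQ, J = Q + 24.1·(0.56497, -0.82511) = (63.022, -52.097). Then |FJ| = |J − F| = 81.768.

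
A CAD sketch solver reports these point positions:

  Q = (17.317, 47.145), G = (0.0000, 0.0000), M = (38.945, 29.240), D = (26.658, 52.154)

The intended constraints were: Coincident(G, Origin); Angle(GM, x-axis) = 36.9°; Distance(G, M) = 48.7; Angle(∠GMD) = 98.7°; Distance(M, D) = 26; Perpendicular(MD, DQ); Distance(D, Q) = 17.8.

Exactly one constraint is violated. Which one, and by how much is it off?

Distance(D, Q) = 17.8 — off by 7.20.

G = (0.00, 0.00) ✓; GM at 36.90° ✓; |GM| = 48.70 ✓; ∠GMD = 98.70° ✓; |MD| = 26.00 ✓; ∠(MD, DQ) = 90.00° ✓; |DQ| = 10.60 ✗.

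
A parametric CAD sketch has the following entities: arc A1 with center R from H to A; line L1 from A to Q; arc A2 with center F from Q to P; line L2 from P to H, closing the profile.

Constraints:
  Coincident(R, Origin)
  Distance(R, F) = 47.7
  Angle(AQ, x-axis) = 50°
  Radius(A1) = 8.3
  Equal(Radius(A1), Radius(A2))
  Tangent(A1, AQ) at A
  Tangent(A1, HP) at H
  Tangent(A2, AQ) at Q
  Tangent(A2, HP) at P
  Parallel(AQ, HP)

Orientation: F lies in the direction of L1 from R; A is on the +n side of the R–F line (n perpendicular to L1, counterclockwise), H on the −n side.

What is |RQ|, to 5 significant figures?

48.417

Tangency of A1 to both parallel lines with radius 8.3 puts A and H at R ± 8.3·n: A = (-6.3582, 5.3351), H = (6.3582, -5.3351). Equal radii place Q and P the same way about F: Q = F + 8.3·n = (24.303, 41.875), P = F − 8.3·n = (37.019, 31.205). Then |RQ| = |Q − R| = 48.417.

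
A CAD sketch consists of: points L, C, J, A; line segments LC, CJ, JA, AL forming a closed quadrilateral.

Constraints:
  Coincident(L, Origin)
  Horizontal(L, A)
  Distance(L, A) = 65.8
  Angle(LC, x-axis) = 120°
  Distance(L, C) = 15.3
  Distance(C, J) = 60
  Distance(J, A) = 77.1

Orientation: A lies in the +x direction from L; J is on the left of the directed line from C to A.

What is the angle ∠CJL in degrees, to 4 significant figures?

11.28°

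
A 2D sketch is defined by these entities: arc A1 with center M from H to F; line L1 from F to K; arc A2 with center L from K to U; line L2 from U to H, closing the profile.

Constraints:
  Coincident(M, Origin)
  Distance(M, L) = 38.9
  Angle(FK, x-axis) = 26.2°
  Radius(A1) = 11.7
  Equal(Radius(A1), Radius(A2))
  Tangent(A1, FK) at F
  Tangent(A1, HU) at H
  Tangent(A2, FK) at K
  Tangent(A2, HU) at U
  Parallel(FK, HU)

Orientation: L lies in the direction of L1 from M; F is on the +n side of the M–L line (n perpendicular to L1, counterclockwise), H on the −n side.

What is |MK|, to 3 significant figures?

40.6

The slot axis is L1's direction at 26.2°, so u = (cos 26.2°, sin 26.2°) = (0.897, 0.442) and n = (−sin 26.2°, cos 26.2°) = (-0.442, 0.897). M is at the origin and L lies 38.9 along u from M, so L = 38.9·u = (34.9, 17.2). Tangency of A1 to both parallel lines with radius 11.7 puts F and H at M ± 11.7·n: F = (-5.17, 10.5), H = (5.17, -10.5). Equal radii place K and U the same way about L: K = L + 11.7·n = (29.7, 27.7), U = L − 11.7·n = (40.1, 6.68). Then |MK| = |K − M| = 40.6.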